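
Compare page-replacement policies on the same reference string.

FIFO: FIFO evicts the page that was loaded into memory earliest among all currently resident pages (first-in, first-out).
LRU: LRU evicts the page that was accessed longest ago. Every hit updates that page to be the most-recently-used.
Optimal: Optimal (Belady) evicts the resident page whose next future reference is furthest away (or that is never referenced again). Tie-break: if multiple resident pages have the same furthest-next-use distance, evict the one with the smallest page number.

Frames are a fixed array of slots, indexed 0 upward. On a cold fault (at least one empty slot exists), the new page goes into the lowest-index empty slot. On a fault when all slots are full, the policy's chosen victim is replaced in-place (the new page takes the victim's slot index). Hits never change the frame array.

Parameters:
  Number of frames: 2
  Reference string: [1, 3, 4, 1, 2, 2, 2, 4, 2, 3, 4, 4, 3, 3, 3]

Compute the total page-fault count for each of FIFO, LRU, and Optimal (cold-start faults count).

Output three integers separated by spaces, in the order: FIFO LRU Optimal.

--- FIFO ---
  step 0: ref 1 -> FAULT, frames=[1,-] (faults so far: 1)
  step 1: ref 3 -> FAULT, frames=[1,3] (faults so far: 2)
  step 2: ref 4 -> FAULT, evict 1, frames=[4,3] (faults so far: 3)
  step 3: ref 1 -> FAULT, evict 3, frames=[4,1] (faults so far: 4)
  step 4: ref 2 -> FAULT, evict 4, frames=[2,1] (faults so far: 5)
  step 5: ref 2 -> HIT, frames=[2,1] (faults so far: 5)
  step 6: ref 2 -> HIT, frames=[2,1] (faults so far: 5)
  step 7: ref 4 -> FAULT, evict 1, frames=[2,4] (faults so far: 6)
  step 8: ref 2 -> HIT, frames=[2,4] (faults so far: 6)
  step 9: ref 3 -> FAULT, evict 2, frames=[3,4] (faults so far: 7)
  step 10: ref 4 -> HIT, frames=[3,4] (faults so far: 7)
  step 11: ref 4 -> HIT, frames=[3,4] (faults so far: 7)
  step 12: ref 3 -> HIT, frames=[3,4] (faults so far: 7)
  step 13: ref 3 -> HIT, frames=[3,4] (faults so far: 7)
  step 14: ref 3 -> HIT, frames=[3,4] (faults so far: 7)
  FIFO total faults: 7
--- LRU ---
  step 0: ref 1 -> FAULT, frames=[1,-] (faults so far: 1)
  step 1: ref 3 -> FAULT, frames=[1,3] (faults so far: 2)
  step 2: ref 4 -> FAULT, evict 1, frames=[4,3] (faults so far: 3)
  step 3: ref 1 -> FAULT, evict 3, frames=[4,1] (faults so far: 4)
  step 4: ref 2 -> FAULT, evict 4, frames=[2,1] (faults so far: 5)
  step 5: ref 2 -> HIT, frames=[2,1] (faults so far: 5)
  step 6: ref 2 -> HIT, frames=[2,1] (faults so far: 5)
  step 7: ref 4 -> FAULT, evict 1, frames=[2,4] (faults so far: 6)
  step 8: ref 2 -> HIT, frames=[2,4] (faults so far: 6)
  step 9: ref 3 -> FAULT, evict 4, frames=[2,3] (faults so far: 7)
  step 10: ref 4 -> FAULT, evict 2, frames=[4,3] (faults so far: 8)
  step 11: ref 4 -> HIT, frames=[4,3] (faults so far: 8)
  step 12: ref 3 -> HIT, frames=[4,3] (faults so far: 8)
  step 13: ref 3 -> HIT, frames=[4,3] (faults so far: 8)
  step 14: ref 3 -> HIT, frames=[4,3] (faults so far: 8)
  LRU total faults: 8
--- Optimal ---
  step 0: ref 1 -> FAULT, frames=[1,-] (faults so far: 1)
  step 1: ref 3 -> FAULT, frames=[1,3] (faults so far: 2)
  step 2: ref 4 -> FAULT, evict 3, frames=[1,4] (faults so far: 3)
  step 3: ref 1 -> HIT, frames=[1,4] (faults so far: 3)
  step 4: ref 2 -> FAULT, evict 1, frames=[2,4] (faults so far: 4)
  step 5: ref 2 -> HIT, frames=[2,4] (faults so far: 4)
  step 6: ref 2 -> HIT, frames=[2,4] (faults so far: 4)
  step 7: ref 4 -> HIT, frames=[2,4] (faults so far: 4)
  step 8: ref 2 -> HIT, frames=[2,4] (faults so far: 4)
  step 9: ref 3 -> FAULT, evict 2, frames=[3,4] (faults so far: 5)
  step 10: ref 4 -> HIT, frames=[3,4] (faults so far: 5)
  step 11: ref 4 -> HIT, frames=[3,4] (faults so far: 5)
  step 12: ref 3 -> HIT, frames=[3,4] (faults so far: 5)
  step 13: ref 3 -> HIT, frames=[3,4] (faults so far: 5)
  step 14: ref 3 -> HIT, frames=[3,4] (faults so far: 5)
  Optimal total faults: 5

Answer: 7 8 5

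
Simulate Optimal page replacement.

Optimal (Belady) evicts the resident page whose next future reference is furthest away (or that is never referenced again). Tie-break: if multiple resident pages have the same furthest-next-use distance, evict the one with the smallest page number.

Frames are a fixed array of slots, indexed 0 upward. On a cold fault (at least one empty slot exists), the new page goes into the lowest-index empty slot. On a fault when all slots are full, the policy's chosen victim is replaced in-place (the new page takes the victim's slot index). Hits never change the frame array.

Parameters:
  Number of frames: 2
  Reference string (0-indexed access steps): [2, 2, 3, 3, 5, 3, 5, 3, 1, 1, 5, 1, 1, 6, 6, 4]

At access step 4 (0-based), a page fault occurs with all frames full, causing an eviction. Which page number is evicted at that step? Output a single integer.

Step 0: ref 2 -> FAULT, frames=[2,-]
Step 1: ref 2 -> HIT, frames=[2,-]
Step 2: ref 3 -> FAULT, frames=[2,3]
Step 3: ref 3 -> HIT, frames=[2,3]
Step 4: ref 5 -> FAULT, evict 2, frames=[5,3]
At step 4: evicted page 2

Answer: 2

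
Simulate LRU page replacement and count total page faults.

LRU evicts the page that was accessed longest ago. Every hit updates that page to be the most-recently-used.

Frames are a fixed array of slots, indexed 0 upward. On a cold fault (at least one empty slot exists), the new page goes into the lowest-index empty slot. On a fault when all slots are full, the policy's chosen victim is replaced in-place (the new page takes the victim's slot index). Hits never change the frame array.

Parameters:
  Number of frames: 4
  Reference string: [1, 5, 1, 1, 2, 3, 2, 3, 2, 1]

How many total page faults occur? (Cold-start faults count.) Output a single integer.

Answer: 4

Derivation:
Step 0: ref 1 → FAULT, frames=[1,-,-,-]
Step 1: ref 5 → FAULT, frames=[1,5,-,-]
Step 2: ref 1 → HIT, frames=[1,5,-,-]
Step 3: ref 1 → HIT, frames=[1,5,-,-]
Step 4: ref 2 → FAULT, frames=[1,5,2,-]
Step 5: ref 3 → FAULT, frames=[1,5,2,3]
Step 6: ref 2 → HIT, frames=[1,5,2,3]
Step 7: ref 3 → HIT, frames=[1,5,2,3]
Step 8: ref 2 → HIT, frames=[1,5,2,3]
Step 9: ref 1 → HIT, frames=[1,5,2,3]
Total faults: 4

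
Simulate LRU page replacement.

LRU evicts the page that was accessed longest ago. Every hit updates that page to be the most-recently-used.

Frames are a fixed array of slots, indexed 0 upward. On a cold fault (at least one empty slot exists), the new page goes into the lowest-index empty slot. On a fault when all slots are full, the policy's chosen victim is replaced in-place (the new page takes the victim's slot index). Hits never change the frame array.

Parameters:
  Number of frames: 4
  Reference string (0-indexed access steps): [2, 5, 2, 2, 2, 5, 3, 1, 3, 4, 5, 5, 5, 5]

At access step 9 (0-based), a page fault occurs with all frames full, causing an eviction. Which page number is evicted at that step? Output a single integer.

Step 0: ref 2 -> FAULT, frames=[2,-,-,-]
Step 1: ref 5 -> FAULT, frames=[2,5,-,-]
Step 2: ref 2 -> HIT, frames=[2,5,-,-]
Step 3: ref 2 -> HIT, frames=[2,5,-,-]
Step 4: ref 2 -> HIT, frames=[2,5,-,-]
Step 5: ref 5 -> HIT, frames=[2,5,-,-]
Step 6: ref 3 -> FAULT, frames=[2,5,3,-]
Step 7: ref 1 -> FAULT, frames=[2,5,3,1]
Step 8: ref 3 -> HIT, frames=[2,5,3,1]
Step 9: ref 4 -> FAULT, evict 2, frames=[4,5,3,1]
At step 9: evicted page 2

Answer: 2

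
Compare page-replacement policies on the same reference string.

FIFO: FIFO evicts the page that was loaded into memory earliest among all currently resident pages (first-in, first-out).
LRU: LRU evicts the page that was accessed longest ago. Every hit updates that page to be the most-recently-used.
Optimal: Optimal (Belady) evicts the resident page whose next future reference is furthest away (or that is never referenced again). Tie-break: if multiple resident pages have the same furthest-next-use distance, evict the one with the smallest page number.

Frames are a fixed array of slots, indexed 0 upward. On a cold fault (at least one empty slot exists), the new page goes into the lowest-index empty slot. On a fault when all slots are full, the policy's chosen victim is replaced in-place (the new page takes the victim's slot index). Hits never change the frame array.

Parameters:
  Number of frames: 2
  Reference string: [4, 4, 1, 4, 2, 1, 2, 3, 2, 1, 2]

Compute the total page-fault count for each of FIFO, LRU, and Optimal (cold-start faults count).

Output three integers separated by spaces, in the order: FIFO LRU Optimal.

--- FIFO ---
  step 0: ref 4 -> FAULT, frames=[4,-] (faults so far: 1)
  step 1: ref 4 -> HIT, frames=[4,-] (faults so far: 1)
  step 2: ref 1 -> FAULT, frames=[4,1] (faults so far: 2)
  step 3: ref 4 -> HIT, frames=[4,1] (faults so far: 2)
  step 4: ref 2 -> FAULT, evict 4, frames=[2,1] (faults so far: 3)
  step 5: ref 1 -> HIT, frames=[2,1] (faults so far: 3)
  step 6: ref 2 -> HIT, frames=[2,1] (faults so far: 3)
  step 7: ref 3 -> FAULT, evict 1, frames=[2,3] (faults so far: 4)
  step 8: ref 2 -> HIT, frames=[2,3] (faults so far: 4)
  step 9: ref 1 -> FAULT, evict 2, frames=[1,3] (faults so far: 5)
  step 10: ref 2 -> FAULT, evict 3, frames=[1,2] (faults so far: 6)
  FIFO total faults: 6
--- LRU ---
  step 0: ref 4 -> FAULT, frames=[4,-] (faults so far: 1)
  step 1: ref 4 -> HIT, frames=[4,-] (faults so far: 1)
  step 2: ref 1 -> FAULT, frames=[4,1] (faults so far: 2)
  step 3: ref 4 -> HIT, frames=[4,1] (faults so far: 2)
  step 4: ref 2 -> FAULT, evict 1, frames=[4,2] (faults so far: 3)
  step 5: ref 1 -> FAULT, evict 4, frames=[1,2] (faults so far: 4)
  step 6: ref 2 -> HIT, frames=[1,2] (faults so far: 4)
  step 7: ref 3 -> FAULT, evict 1, frames=[3,2] (faults so far: 5)
  step 8: ref 2 -> HIT, frames=[3,2] (faults so far: 5)
  step 9: ref 1 -> FAULT, evict 3, frames=[1,2] (faults so far: 6)
  step 10: ref 2 -> HIT, frames=[1,2] (faults so far: 6)
  LRU total faults: 6
--- Optimal ---
  step 0: ref 4 -> FAULT, frames=[4,-] (faults so far: 1)
  step 1: ref 4 -> HIT, frames=[4,-] (faults so far: 1)
  step 2: ref 1 -> FAULT, frames=[4,1] (faults so far: 2)
  step 3: ref 4 -> HIT, frames=[4,1] (faults so far: 2)
  step 4: ref 2 -> FAULT, evict 4, frames=[2,1] (faults so far: 3)
  step 5: ref 1 -> HIT, frames=[2,1] (faults so far: 3)
  step 6: ref 2 -> HIT, frames=[2,1] (faults so far: 3)
  step 7: ref 3 -> FAULT, evict 1, frames=[2,3] (faults so far: 4)
  step 8: ref 2 -> HIT, frames=[2,3] (faults so far: 4)
  step 9: ref 1 -> FAULT, evict 3, frames=[2,1] (faults so far: 5)
  step 10: ref 2 -> HIT, frames=[2,1] (faults so far: 5)
  Optimal total faults: 5

Answer: 6 6 5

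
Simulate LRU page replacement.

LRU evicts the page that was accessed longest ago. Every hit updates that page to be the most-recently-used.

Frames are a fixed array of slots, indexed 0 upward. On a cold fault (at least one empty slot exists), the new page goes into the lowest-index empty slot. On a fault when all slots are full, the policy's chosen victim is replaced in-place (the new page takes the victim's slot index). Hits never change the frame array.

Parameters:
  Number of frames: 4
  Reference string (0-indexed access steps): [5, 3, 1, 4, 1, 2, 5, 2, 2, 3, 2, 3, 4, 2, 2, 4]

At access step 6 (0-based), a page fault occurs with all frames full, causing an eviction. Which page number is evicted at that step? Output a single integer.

Answer: 3

Derivation:
Step 0: ref 5 -> FAULT, frames=[5,-,-,-]
Step 1: ref 3 -> FAULT, frames=[5,3,-,-]
Step 2: ref 1 -> FAULT, frames=[5,3,1,-]
Step 3: ref 4 -> FAULT, frames=[5,3,1,4]
Step 4: ref 1 -> HIT, frames=[5,3,1,4]
Step 5: ref 2 -> FAULT, evict 5, frames=[2,3,1,4]
Step 6: ref 5 -> FAULT, evict 3, frames=[2,5,1,4]
At step 6: evicted page 3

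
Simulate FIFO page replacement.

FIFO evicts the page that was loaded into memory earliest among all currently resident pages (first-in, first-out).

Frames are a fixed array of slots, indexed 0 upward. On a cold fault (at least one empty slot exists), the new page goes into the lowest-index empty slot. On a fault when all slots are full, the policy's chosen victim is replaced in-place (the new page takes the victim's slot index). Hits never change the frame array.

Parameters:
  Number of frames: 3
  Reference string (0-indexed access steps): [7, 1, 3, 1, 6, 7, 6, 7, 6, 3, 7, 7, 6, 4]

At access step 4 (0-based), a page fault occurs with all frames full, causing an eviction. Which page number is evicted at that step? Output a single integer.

Step 0: ref 7 -> FAULT, frames=[7,-,-]
Step 1: ref 1 -> FAULT, frames=[7,1,-]
Step 2: ref 3 -> FAULT, frames=[7,1,3]
Step 3: ref 1 -> HIT, frames=[7,1,3]
Step 4: ref 6 -> FAULT, evict 7, frames=[6,1,3]
At step 4: evicted page 7

Answer: 7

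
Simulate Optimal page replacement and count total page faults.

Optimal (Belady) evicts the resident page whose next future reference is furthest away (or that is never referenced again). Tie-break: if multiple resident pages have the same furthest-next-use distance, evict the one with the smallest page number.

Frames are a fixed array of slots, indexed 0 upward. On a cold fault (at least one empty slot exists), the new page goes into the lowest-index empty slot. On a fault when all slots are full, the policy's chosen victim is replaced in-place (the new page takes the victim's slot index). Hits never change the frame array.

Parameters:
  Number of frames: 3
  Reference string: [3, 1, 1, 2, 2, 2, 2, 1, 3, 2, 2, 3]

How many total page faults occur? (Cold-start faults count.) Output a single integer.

Answer: 3

Derivation:
Step 0: ref 3 → FAULT, frames=[3,-,-]
Step 1: ref 1 → FAULT, frames=[3,1,-]
Step 2: ref 1 → HIT, frames=[3,1,-]
Step 3: ref 2 → FAULT, frames=[3,1,2]
Step 4: ref 2 → HIT, frames=[3,1,2]
Step 5: ref 2 → HIT, frames=[3,1,2]
Step 6: ref 2 → HIT, frames=[3,1,2]
Step 7: ref 1 → HIT, frames=[3,1,2]
Step 8: ref 3 → HIT, frames=[3,1,2]
Step 9: ref 2 → HIT, frames=[3,1,2]
Step 10: ref 2 → HIT, frames=[3,1,2]
Step 11: ref 3 → HIT, frames=[3,1,2]
Total faults: 3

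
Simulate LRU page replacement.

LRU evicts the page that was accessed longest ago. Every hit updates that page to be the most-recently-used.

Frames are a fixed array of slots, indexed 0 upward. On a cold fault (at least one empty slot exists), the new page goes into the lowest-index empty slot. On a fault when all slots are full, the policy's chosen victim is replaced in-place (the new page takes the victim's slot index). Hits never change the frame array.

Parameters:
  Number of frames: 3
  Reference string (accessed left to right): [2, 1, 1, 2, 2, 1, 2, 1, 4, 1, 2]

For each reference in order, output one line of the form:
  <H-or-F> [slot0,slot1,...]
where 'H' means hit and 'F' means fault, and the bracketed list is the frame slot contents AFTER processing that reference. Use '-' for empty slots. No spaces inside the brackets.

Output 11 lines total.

F [2,-,-]
F [2,1,-]
H [2,1,-]
H [2,1,-]
H [2,1,-]
H [2,1,-]
H [2,1,-]
H [2,1,-]
F [2,1,4]
H [2,1,4]
H [2,1,4]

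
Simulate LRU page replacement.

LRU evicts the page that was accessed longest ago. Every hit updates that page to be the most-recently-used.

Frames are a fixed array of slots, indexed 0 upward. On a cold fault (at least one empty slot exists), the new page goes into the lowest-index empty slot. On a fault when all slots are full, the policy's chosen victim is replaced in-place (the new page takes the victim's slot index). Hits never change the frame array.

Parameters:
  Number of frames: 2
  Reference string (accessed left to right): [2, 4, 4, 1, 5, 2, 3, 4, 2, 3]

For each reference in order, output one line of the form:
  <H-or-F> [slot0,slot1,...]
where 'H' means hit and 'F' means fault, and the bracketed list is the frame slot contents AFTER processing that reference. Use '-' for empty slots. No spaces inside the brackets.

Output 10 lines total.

F [2,-]
F [2,4]
H [2,4]
F [1,4]
F [1,5]
F [2,5]
F [2,3]
F [4,3]
F [4,2]
F [3,2]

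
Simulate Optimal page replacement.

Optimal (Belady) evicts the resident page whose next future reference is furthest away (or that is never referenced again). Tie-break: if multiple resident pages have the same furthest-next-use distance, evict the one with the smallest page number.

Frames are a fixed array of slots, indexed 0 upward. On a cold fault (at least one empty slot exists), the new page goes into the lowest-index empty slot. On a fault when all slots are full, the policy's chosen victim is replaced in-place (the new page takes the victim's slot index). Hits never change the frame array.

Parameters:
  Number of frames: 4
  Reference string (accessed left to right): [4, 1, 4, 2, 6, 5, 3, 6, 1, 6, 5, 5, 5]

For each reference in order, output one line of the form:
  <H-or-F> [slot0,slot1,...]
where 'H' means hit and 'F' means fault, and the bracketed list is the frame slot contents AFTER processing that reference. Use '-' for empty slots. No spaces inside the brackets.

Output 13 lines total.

F [4,-,-,-]
F [4,1,-,-]
H [4,1,-,-]
F [4,1,2,-]
F [4,1,2,6]
F [4,1,5,6]
F [3,1,5,6]
H [3,1,5,6]
H [3,1,5,6]
H [3,1,5,6]
H [3,1,5,6]
H [3,1,5,6]
H [3,1,5,6]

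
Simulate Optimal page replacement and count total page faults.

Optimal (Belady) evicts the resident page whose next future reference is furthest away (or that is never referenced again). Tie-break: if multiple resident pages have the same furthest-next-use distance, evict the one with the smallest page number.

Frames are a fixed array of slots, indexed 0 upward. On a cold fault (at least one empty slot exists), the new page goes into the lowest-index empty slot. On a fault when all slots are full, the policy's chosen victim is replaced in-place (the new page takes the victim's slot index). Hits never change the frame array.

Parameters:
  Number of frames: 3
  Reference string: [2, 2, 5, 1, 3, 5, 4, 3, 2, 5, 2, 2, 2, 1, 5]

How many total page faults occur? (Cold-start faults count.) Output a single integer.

Answer: 7

Derivation:
Step 0: ref 2 → FAULT, frames=[2,-,-]
Step 1: ref 2 → HIT, frames=[2,-,-]
Step 2: ref 5 → FAULT, frames=[2,5,-]
Step 3: ref 1 → FAULT, frames=[2,5,1]
Step 4: ref 3 → FAULT (evict 1), frames=[2,5,3]
Step 5: ref 5 → HIT, frames=[2,5,3]
Step 6: ref 4 → FAULT (evict 5), frames=[2,4,3]
Step 7: ref 3 → HIT, frames=[2,4,3]
Step 8: ref 2 → HIT, frames=[2,4,3]
Step 9: ref 5 → FAULT (evict 3), frames=[2,4,5]
Step 10: ref 2 → HIT, frames=[2,4,5]
Step 11: ref 2 → HIT, frames=[2,4,5]
Step 12: ref 2 → HIT, frames=[2,4,5]
Step 13: ref 1 → FAULT (evict 2), frames=[1,4,5]
Step 14: ref 5 → HIT, frames=[1,4,5]
Total faults: 7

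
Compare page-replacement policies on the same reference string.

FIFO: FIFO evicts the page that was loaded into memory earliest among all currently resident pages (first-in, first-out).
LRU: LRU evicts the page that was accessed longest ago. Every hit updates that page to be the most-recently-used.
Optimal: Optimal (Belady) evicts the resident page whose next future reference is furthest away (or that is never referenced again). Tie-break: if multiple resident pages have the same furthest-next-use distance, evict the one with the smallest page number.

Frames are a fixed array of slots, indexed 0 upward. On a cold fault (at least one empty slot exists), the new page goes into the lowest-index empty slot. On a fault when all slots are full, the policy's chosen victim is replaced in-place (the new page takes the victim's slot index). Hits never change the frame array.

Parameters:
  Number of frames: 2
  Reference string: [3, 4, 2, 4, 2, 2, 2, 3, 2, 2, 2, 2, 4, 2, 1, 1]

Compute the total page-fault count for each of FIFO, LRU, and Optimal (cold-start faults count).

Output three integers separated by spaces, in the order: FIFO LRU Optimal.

--- FIFO ---
  step 0: ref 3 -> FAULT, frames=[3,-] (faults so far: 1)
  step 1: ref 4 -> FAULT, frames=[3,4] (faults so far: 2)
  step 2: ref 2 -> FAULT, evict 3, frames=[2,4] (faults so far: 3)
  step 3: ref 4 -> HIT, frames=[2,4] (faults so far: 3)
  step 4: ref 2 -> HIT, frames=[2,4] (faults so far: 3)
  step 5: ref 2 -> HIT, frames=[2,4] (faults so far: 3)
  step 6: ref 2 -> HIT, frames=[2,4] (faults so far: 3)
  step 7: ref 3 -> FAULT, evict 4, frames=[2,3] (faults so far: 4)
  step 8: ref 2 -> HIT, frames=[2,3] (faults so far: 4)
  step 9: ref 2 -> HIT, frames=[2,3] (faults so far: 4)
  step 10: ref 2 -> HIT, frames=[2,3] (faults so far: 4)
  step 11: ref 2 -> HIT, frames=[2,3] (faults so far: 4)
  step 12: ref 4 -> FAULT, evict 2, frames=[4,3] (faults so far: 5)
  step 13: ref 2 -> FAULT, evict 3, frames=[4,2] (faults so far: 6)
  step 14: ref 1 -> FAULT, evict 4, frames=[1,2] (faults so far: 7)
  step 15: ref 1 -> HIT, frames=[1,2] (faults so far: 7)
  FIFO total faults: 7
--- LRU ---
  step 0: ref 3 -> FAULT, frames=[3,-] (faults so far: 1)
  step 1: ref 4 -> FAULT, frames=[3,4] (faults so far: 2)
  step 2: ref 2 -> FAULT, evict 3, frames=[2,4] (faults so far: 3)
  step 3: ref 4 -> HIT, frames=[2,4] (faults so far: 3)
  step 4: ref 2 -> HIT, frames=[2,4] (faults so far: 3)
  step 5: ref 2 -> HIT, frames=[2,4] (faults so far: 3)
  step 6: ref 2 -> HIT, frames=[2,4] (faults so far: 3)
  step 7: ref 3 -> FAULT, evict 4, frames=[2,3] (faults so far: 4)
  step 8: ref 2 -> HIT, frames=[2,3] (faults so far: 4)
  step 9: ref 2 -> HIT, frames=[2,3] (faults so far: 4)
  step 10: ref 2 -> HIT, frames=[2,3] (faults so far: 4)
  step 11: ref 2 -> HIT, frames=[2,3] (faults so far: 4)
  step 12: ref 4 -> FAULT, evict 3, frames=[2,4] (faults so far: 5)
  step 13: ref 2 -> HIT, frames=[2,4] (faults so far: 5)
  step 14: ref 1 -> FAULT, evict 4, frames=[2,1] (faults so far: 6)
  step 15: ref 1 -> HIT, frames=[2,1] (faults so far: 6)
  LRU total faults: 6
--- Optimal ---
  step 0: ref 3 -> FAULT, frames=[3,-] (faults so far: 1)
  step 1: ref 4 -> FAULT, frames=[3,4] (faults so far: 2)
  step 2: ref 2 -> FAULT, evict 3, frames=[2,4] (faults so far: 3)
  step 3: ref 4 -> HIT, frames=[2,4] (faults so far: 3)
  step 4: ref 2 -> HIT, frames=[2,4] (faults so far: 3)
  step 5: ref 2 -> HIT, frames=[2,4] (faults so far: 3)
  step 6: ref 2 -> HIT, frames=[2,4] (faults so far: 3)
  step 7: ref 3 -> FAULT, evict 4, frames=[2,3] (faults so far: 4)
  step 8: ref 2 -> HIT, frames=[2,3] (faults so far: 4)
  step 9: ref 2 -> HIT, frames=[2,3] (faults so far: 4)
  step 10: ref 2 -> HIT, frames=[2,3] (faults so far: 4)
  step 11: ref 2 -> HIT, frames=[2,3] (faults so far: 4)
  step 12: ref 4 -> FAULT, evict 3, frames=[2,4] (faults so far: 5)
  step 13: ref 2 -> HIT, frames=[2,4] (faults so far: 5)
  step 14: ref 1 -> FAULT, evict 2, frames=[1,4] (faults so far: 6)
  step 15: ref 1 -> HIT, frames=[1,4] (faults so far: 6)
  Optimal total faults: 6

Answer: 7 6 6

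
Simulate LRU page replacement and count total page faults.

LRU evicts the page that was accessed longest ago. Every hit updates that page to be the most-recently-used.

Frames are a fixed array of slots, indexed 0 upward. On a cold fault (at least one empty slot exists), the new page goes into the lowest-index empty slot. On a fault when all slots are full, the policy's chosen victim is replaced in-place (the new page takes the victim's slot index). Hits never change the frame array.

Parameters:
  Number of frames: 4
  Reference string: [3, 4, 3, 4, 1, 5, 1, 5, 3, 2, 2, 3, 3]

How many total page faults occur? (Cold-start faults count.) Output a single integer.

Answer: 5

Derivation:
Step 0: ref 3 → FAULT, frames=[3,-,-,-]
Step 1: ref 4 → FAULT, frames=[3,4,-,-]
Step 2: ref 3 → HIT, frames=[3,4,-,-]
Step 3: ref 4 → HIT, frames=[3,4,-,-]
Step 4: ref 1 → FAULT, frames=[3,4,1,-]
Step 5: ref 5 → FAULT, frames=[3,4,1,5]
Step 6: ref 1 → HIT, frames=[3,4,1,5]
Step 7: ref 5 → HIT, frames=[3,4,1,5]
Step 8: ref 3 → HIT, frames=[3,4,1,5]
Step 9: ref 2 → FAULT (evict 4), frames=[3,2,1,5]
Step 10: ref 2 → HIT, frames=[3,2,1,5]
Step 11: ref 3 → HIT, frames=[3,2,1,5]
Step 12: ref 3 → HIT, frames=[3,2,1,5]
Total faults: 5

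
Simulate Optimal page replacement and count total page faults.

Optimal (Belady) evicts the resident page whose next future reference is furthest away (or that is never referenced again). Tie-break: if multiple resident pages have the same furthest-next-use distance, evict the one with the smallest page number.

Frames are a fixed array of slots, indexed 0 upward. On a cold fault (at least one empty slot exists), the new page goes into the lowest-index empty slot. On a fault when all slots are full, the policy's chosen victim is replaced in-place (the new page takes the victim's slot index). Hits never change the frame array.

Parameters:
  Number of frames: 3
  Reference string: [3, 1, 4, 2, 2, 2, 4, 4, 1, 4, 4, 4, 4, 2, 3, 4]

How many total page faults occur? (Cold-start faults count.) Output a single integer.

Answer: 5

Derivation:
Step 0: ref 3 → FAULT, frames=[3,-,-]
Step 1: ref 1 → FAULT, frames=[3,1,-]
Step 2: ref 4 → FAULT, frames=[3,1,4]
Step 3: ref 2 → FAULT (evict 3), frames=[2,1,4]
Step 4: ref 2 → HIT, frames=[2,1,4]
Step 5: ref 2 → HIT, frames=[2,1,4]
Step 6: ref 4 → HIT, frames=[2,1,4]
Step 7: ref 4 → HIT, frames=[2,1,4]
Step 8: ref 1 → HIT, frames=[2,1,4]
Step 9: ref 4 → HIT, frames=[2,1,4]
Step 10: ref 4 → HIT, frames=[2,1,4]
Step 11: ref 4 → HIT, frames=[2,1,4]
Step 12: ref 4 → HIT, frames=[2,1,4]
Step 13: ref 2 → HIT, frames=[2,1,4]
Step 14: ref 3 → FAULT (evict 1), frames=[2,3,4]
Step 15: ref 4 → HIT, frames=[2,3,4]
Total faults: 5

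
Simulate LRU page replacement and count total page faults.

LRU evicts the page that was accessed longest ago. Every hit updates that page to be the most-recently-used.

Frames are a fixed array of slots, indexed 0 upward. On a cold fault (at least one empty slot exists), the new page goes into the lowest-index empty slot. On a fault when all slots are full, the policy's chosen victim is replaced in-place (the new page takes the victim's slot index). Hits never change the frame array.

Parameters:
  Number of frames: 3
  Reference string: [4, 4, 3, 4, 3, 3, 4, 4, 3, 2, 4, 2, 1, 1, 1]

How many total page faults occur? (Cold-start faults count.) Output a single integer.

Step 0: ref 4 → FAULT, frames=[4,-,-]
Step 1: ref 4 → HIT, frames=[4,-,-]
Step 2: ref 3 → FAULT, frames=[4,3,-]
Step 3: ref 4 → HIT, frames=[4,3,-]
Step 4: ref 3 → HIT, frames=[4,3,-]
Step 5: ref 3 → HIT, frames=[4,3,-]
Step 6: ref 4 → HIT, frames=[4,3,-]
Step 7: ref 4 → HIT, frames=[4,3,-]
Step 8: ref 3 → HIT, frames=[4,3,-]
Step 9: ref 2 → FAULT, frames=[4,3,2]
Step 10: ref 4 → HIT, frames=[4,3,2]
Step 11: ref 2 → HIT, frames=[4,3,2]
Step 12: ref 1 → FAULT (evict 3), frames=[4,1,2]
Step 13: ref 1 → HIT, frames=[4,1,2]
Step 14: ref 1 → HIT, frames=[4,1,2]
Total faults: 4

Answer: 4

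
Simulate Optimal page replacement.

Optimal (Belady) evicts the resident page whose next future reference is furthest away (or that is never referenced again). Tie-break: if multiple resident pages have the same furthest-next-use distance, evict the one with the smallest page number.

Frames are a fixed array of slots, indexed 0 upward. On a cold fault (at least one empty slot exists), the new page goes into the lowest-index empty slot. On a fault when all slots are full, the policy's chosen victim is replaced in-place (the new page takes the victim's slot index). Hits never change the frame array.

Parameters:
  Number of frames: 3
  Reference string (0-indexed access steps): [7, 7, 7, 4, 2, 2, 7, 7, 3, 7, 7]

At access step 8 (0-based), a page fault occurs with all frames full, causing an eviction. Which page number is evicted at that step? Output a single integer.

Step 0: ref 7 -> FAULT, frames=[7,-,-]
Step 1: ref 7 -> HIT, frames=[7,-,-]
Step 2: ref 7 -> HIT, frames=[7,-,-]
Step 3: ref 4 -> FAULT, frames=[7,4,-]
Step 4: ref 2 -> FAULT, frames=[7,4,2]
Step 5: ref 2 -> HIT, frames=[7,4,2]
Step 6: ref 7 -> HIT, frames=[7,4,2]
Step 7: ref 7 -> HIT, frames=[7,4,2]
Step 8: ref 3 -> FAULT, evict 2, frames=[7,4,3]
At step 8: evicted page 2

Answer: 2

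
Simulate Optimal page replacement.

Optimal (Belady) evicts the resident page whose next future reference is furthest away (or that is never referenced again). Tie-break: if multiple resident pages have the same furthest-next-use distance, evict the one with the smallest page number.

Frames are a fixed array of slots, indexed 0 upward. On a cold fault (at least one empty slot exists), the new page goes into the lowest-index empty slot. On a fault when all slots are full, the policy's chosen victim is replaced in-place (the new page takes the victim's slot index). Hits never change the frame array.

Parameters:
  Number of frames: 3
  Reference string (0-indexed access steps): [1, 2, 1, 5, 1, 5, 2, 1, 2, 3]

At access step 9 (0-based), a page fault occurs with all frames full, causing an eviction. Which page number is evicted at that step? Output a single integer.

Answer: 1

Derivation:
Step 0: ref 1 -> FAULT, frames=[1,-,-]
Step 1: ref 2 -> FAULT, frames=[1,2,-]
Step 2: ref 1 -> HIT, frames=[1,2,-]
Step 3: ref 5 -> FAULT, frames=[1,2,5]
Step 4: ref 1 -> HIT, frames=[1,2,5]
Step 5: ref 5 -> HIT, frames=[1,2,5]
Step 6: ref 2 -> HIT, frames=[1,2,5]
Step 7: ref 1 -> HIT, frames=[1,2,5]
Step 8: ref 2 -> HIT, frames=[1,2,5]
Step 9: ref 3 -> FAULT, evict 1, frames=[3,2,5]
At step 9: evicted page 1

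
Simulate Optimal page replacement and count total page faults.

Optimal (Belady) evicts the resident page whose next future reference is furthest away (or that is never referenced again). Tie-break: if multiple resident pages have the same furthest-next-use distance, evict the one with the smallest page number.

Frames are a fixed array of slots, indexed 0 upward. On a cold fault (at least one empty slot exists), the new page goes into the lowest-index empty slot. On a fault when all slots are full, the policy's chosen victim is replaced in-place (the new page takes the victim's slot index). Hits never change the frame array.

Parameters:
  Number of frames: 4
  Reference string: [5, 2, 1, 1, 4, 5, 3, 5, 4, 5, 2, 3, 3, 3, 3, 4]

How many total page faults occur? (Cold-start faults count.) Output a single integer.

Step 0: ref 5 → FAULT, frames=[5,-,-,-]
Step 1: ref 2 → FAULT, frames=[5,2,-,-]
Step 2: ref 1 → FAULT, frames=[5,2,1,-]
Step 3: ref 1 → HIT, frames=[5,2,1,-]
Step 4: ref 4 → FAULT, frames=[5,2,1,4]
Step 5: ref 5 → HIT, frames=[5,2,1,4]
Step 6: ref 3 → FAULT (evict 1), frames=[5,2,3,4]
Step 7: ref 5 → HIT, frames=[5,2,3,4]
Step 8: ref 4 → HIT, frames=[5,2,3,4]
Step 9: ref 5 → HIT, frames=[5,2,3,4]
Step 10: ref 2 → HIT, frames=[5,2,3,4]
Step 11: ref 3 → HIT, frames=[5,2,3,4]
Step 12: ref 3 → HIT, frames=[5,2,3,4]
Step 13: ref 3 → HIT, frames=[5,2,3,4]
Step 14: ref 3 → HIT, frames=[5,2,3,4]
Step 15: ref 4 → HIT, frames=[5,2,3,4]
Total faults: 5

Answer: 5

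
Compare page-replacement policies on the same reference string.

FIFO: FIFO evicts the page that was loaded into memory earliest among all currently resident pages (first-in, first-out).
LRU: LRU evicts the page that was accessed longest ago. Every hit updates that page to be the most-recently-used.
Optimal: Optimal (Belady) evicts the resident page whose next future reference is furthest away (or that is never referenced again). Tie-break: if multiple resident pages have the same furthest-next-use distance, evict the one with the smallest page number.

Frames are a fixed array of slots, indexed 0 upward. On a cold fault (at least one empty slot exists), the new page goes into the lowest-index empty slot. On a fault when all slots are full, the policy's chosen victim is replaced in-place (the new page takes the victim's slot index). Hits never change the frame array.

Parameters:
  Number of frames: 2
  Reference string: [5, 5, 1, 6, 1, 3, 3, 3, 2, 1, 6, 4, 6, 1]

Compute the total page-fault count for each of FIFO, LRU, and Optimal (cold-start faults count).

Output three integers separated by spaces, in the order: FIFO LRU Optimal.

Answer: 9 9 8

Derivation:
--- FIFO ---
  step 0: ref 5 -> FAULT, frames=[5,-] (faults so far: 1)
  step 1: ref 5 -> HIT, frames=[5,-] (faults so far: 1)
  step 2: ref 1 -> FAULT, frames=[5,1] (faults so far: 2)
  step 3: ref 6 -> FAULT, evict 5, frames=[6,1] (faults so far: 3)
  step 4: ref 1 -> HIT, frames=[6,1] (faults so far: 3)
  step 5: ref 3 -> FAULT, evict 1, frames=[6,3] (faults so far: 4)
  step 6: ref 3 -> HIT, frames=[6,3] (faults so far: 4)
  step 7: ref 3 -> HIT, frames=[6,3] (faults so far: 4)
  step 8: ref 2 -> FAULT, evict 6, frames=[2,3] (faults so far: 5)
  step 9: ref 1 -> FAULT, evict 3, frames=[2,1] (faults so far: 6)
  step 10: ref 6 -> FAULT, evict 2, frames=[6,1] (faults so far: 7)
  step 11: ref 4 -> FAULT, evict 1, frames=[6,4] (faults so far: 8)
  step 12: ref 6 -> HIT, frames=[6,4] (faults so far: 8)
  step 13: ref 1 -> FAULT, evict 6, frames=[1,4] (faults so far: 9)
  FIFO total faults: 9
--- LRU ---
  step 0: ref 5 -> FAULT, frames=[5,-] (faults so far: 1)
  step 1: ref 5 -> HIT, frames=[5,-] (faults so far: 1)
  step 2: ref 1 -> FAULT, frames=[5,1] (faults so far: 2)
  step 3: ref 6 -> FAULT, evict 5, frames=[6,1] (faults so far: 3)
  step 4: ref 1 -> HIT, frames=[6,1] (faults so far: 3)
  step 5: ref 3 -> FAULT, evict 6, frames=[3,1] (faults so far: 4)
  step 6: ref 3 -> HIT, frames=[3,1] (faults so far: 4)
  step 7: ref 3 -> HIT, frames=[3,1] (faults so far: 4)
  step 8: ref 2 -> FAULT, evict 1, frames=[3,2] (faults so far: 5)
  step 9: ref 1 -> FAULT, evict 3, frames=[1,2] (faults so far: 6)
  step 10: ref 6 -> FAULT, evict 2, frames=[1,6] (faults so far: 7)
  step 11: ref 4 -> FAULT, evict 1, frames=[4,6] (faults so far: 8)
  step 12: ref 6 -> HIT, frames=[4,6] (faults so far: 8)
  step 13: ref 1 -> FAULT, evict 4, frames=[1,6] (faults so far: 9)
  LRU total faults: 9
--- Optimal ---
  step 0: ref 5 -> FAULT, frames=[5,-] (faults so far: 1)
  step 1: ref 5 -> HIT, frames=[5,-] (faults so far: 1)
  step 2: ref 1 -> FAULT, frames=[5,1] (faults so far: 2)
  step 3: ref 6 -> FAULT, evict 5, frames=[6,1] (faults so far: 3)
  step 4: ref 1 -> HIT, frames=[6,1] (faults so far: 3)
  step 5: ref 3 -> FAULT, evict 6, frames=[3,1] (faults so far: 4)
  step 6: ref 3 -> HIT, frames=[3,1] (faults so far: 4)
  step 7: ref 3 -> HIT, frames=[3,1] (faults so far: 4)
  step 8: ref 2 -> FAULT, evict 3, frames=[2,1] (faults so far: 5)
  step 9: ref 1 -> HIT, frames=[2,1] (faults so far: 5)
  step 10: ref 6 -> FAULT, evict 2, frames=[6,1] (faults so far: 6)
  step 11: ref 4 -> FAULT, evict 1, frames=[6,4] (faults so far: 7)
  step 12: ref 6 -> HIT, frames=[6,4] (faults so far: 7)
  step 13: ref 1 -> FAULT, evict 4, frames=[6,1] (faults so far: 8)
  Optimal total faults: 8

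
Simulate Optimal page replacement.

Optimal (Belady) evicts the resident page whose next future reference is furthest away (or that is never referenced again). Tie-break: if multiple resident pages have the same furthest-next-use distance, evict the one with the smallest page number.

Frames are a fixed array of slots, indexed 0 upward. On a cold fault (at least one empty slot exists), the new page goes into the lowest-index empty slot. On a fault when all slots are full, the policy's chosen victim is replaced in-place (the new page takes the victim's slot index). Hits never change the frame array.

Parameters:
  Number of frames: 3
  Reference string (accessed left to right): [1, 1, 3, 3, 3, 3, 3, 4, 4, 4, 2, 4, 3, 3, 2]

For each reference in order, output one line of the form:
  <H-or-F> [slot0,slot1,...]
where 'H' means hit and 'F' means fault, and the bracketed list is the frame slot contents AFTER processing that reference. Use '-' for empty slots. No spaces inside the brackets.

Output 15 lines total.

F [1,-,-]
H [1,-,-]
F [1,3,-]
H [1,3,-]
H [1,3,-]
H [1,3,-]
H [1,3,-]
F [1,3,4]
H [1,3,4]
H [1,3,4]
F [2,3,4]
H [2,3,4]
H [2,3,4]
H [2,3,4]
H [2,3,4]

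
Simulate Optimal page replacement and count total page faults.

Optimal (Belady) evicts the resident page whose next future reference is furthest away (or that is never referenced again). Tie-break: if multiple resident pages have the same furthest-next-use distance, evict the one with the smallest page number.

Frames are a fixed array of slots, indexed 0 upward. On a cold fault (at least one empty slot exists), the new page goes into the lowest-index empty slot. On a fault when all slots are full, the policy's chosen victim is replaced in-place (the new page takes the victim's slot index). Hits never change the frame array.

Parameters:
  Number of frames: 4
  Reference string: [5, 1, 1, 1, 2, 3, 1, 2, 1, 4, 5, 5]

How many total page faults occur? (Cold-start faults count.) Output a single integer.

Answer: 5

Derivation:
Step 0: ref 5 → FAULT, frames=[5,-,-,-]
Step 1: ref 1 → FAULT, frames=[5,1,-,-]
Step 2: ref 1 → HIT, frames=[5,1,-,-]
Step 3: ref 1 → HIT, frames=[5,1,-,-]
Step 4: ref 2 → FAULT, frames=[5,1,2,-]
Step 5: ref 3 → FAULT, frames=[5,1,2,3]
Step 6: ref 1 → HIT, frames=[5,1,2,3]
Step 7: ref 2 → HIT, frames=[5,1,2,3]
Step 8: ref 1 → HIT, frames=[5,1,2,3]
Step 9: ref 4 → FAULT (evict 1), frames=[5,4,2,3]
Step 10: ref 5 → HIT, frames=[5,4,2,3]
Step 11: ref 5 → HIT, frames=[5,4,2,3]
Total faults: 5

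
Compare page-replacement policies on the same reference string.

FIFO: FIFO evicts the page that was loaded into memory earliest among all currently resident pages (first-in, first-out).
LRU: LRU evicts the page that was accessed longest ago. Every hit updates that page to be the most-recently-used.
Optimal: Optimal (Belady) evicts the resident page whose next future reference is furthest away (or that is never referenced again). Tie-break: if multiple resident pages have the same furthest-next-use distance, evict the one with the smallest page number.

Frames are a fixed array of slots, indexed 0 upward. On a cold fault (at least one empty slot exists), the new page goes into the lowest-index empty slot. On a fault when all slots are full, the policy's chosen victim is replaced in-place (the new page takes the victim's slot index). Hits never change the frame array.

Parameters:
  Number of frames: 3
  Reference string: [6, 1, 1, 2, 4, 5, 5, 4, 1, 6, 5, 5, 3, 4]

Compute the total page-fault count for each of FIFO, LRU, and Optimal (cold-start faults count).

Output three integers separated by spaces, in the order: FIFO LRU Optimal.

Answer: 9 10 7

Derivation:
--- FIFO ---
  step 0: ref 6 -> FAULT, frames=[6,-,-] (faults so far: 1)
  step 1: ref 1 -> FAULT, frames=[6,1,-] (faults so far: 2)
  step 2: ref 1 -> HIT, frames=[6,1,-] (faults so far: 2)
  step 3: ref 2 -> FAULT, frames=[6,1,2] (faults so far: 3)
  step 4: ref 4 -> FAULT, evict 6, frames=[4,1,2] (faults so far: 4)
  step 5: ref 5 -> FAULT, evict 1, frames=[4,5,2] (faults so far: 5)
  step 6: ref 5 -> HIT, frames=[4,5,2] (faults so far: 5)
  step 7: ref 4 -> HIT, frames=[4,5,2] (faults so far: 5)
  step 8: ref 1 -> FAULT, evict 2, frames=[4,5,1] (faults so far: 6)
  step 9: ref 6 -> FAULT, evict 4, frames=[6,5,1] (faults so far: 7)
  step 10: ref 5 -> HIT, frames=[6,5,1] (faults so far: 7)
  step 11: ref 5 -> HIT, frames=[6,5,1] (faults so far: 7)
  step 12: ref 3 -> FAULT, evict 5, frames=[6,3,1] (faults so far: 8)
  step 13: ref 4 -> FAULT, evict 1, frames=[6,3,4] (faults so far: 9)
  FIFO total faults: 9
--- LRU ---
  step 0: ref 6 -> FAULT, frames=[6,-,-] (faults so far: 1)
  step 1: ref 1 -> FAULT, frames=[6,1,-] (faults so far: 2)
  step 2: ref 1 -> HIT, frames=[6,1,-] (faults so far: 2)
  step 3: ref 2 -> FAULT, frames=[6,1,2] (faults so far: 3)
  step 4: ref 4 -> FAULT, evict 6, frames=[4,1,2] (faults so far: 4)
  step 5: ref 5 -> FAULT, evict 1, frames=[4,5,2] (faults so far: 5)
  step 6: ref 5 -> HIT, frames=[4,5,2] (faults so far: 5)
  step 7: ref 4 -> HIT, frames=[4,5,2] (faults so far: 5)
  step 8: ref 1 -> FAULT, evict 2, frames=[4,5,1] (faults so far: 6)
  step 9: ref 6 -> FAULT, evict 5, frames=[4,6,1] (faults so far: 7)
  step 10: ref 5 -> FAULT, evict 4, frames=[5,6,1] (faults so far: 8)
  step 11: ref 5 -> HIT, frames=[5,6,1] (faults so far: 8)
  step 12: ref 3 -> FAULT, evict 1, frames=[5,6,3] (faults so far: 9)
  step 13: ref 4 -> FAULT, evict 6, frames=[5,4,3] (faults so far: 10)
  LRU total faults: 10
--- Optimal ---
  step 0: ref 6 -> FAULT, frames=[6,-,-] (faults so far: 1)
  step 1: ref 1 -> FAULT, frames=[6,1,-] (faults so far: 2)
  step 2: ref 1 -> HIT, frames=[6,1,-] (faults so far: 2)
  step 3: ref 2 -> FAULT, frames=[6,1,2] (faults so far: 3)
  step 4: ref 4 -> FAULT, evict 2, frames=[6,1,4] (faults so far: 4)
  step 5: ref 5 -> FAULT, evict 6, frames=[5,1,4] (faults so far: 5)
  step 6: ref 5 -> HIT, frames=[5,1,4] (faults so far: 5)
  step 7: ref 4 -> HIT, frames=[5,1,4] (faults so far: 5)
  step 8: ref 1 -> HIT, frames=[5,1,4] (faults so far: 5)
  step 9: ref 6 -> FAULT, evict 1, frames=[5,6,4] (faults so far: 6)
  step 10: ref 5 -> HIT, frames=[5,6,4] (faults so far: 6)
  step 11: ref 5 -> HIT, frames=[5,6,4] (faults so far: 6)
  step 12: ref 3 -> FAULT, evict 5, frames=[3,6,4] (faults so far: 7)
  step 13: ref 4 -> HIT, frames=[3,6,4] (faults so far: 7)
  Optimal total faults: 7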